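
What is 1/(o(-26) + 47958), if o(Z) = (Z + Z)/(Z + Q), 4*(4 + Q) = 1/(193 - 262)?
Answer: 637/30550350 ≈ 2.0851e-5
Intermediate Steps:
Q = -1105/276 (Q = -4 + 1/(4*(193 - 262)) = -4 + (¼)/(-69) = -4 + (¼)*(-1/69) = -4 - 1/276 = -1105/276 ≈ -4.0036)
o(Z) = 2*Z/(-1105/276 + Z) (o(Z) = (Z + Z)/(Z - 1105/276) = (2*Z)/(-1105/276 + Z) = 2*Z/(-1105/276 + Z))
1/(o(-26) + 47958) = 1/(552*(-26)/(-1105 + 276*(-26)) + 47958) = 1/(552*(-26)/(-1105 - 7176) + 47958) = 1/(552*(-26)/(-8281) + 47958) = 1/(552*(-26)*(-1/8281) + 47958) = 1/(1104/637 + 47958) = 1/(30550350/637) = 637/30550350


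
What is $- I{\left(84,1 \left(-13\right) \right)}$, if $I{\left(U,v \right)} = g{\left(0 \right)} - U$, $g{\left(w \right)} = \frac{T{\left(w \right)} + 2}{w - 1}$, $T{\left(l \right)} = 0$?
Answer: $86$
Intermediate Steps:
$g{\left(w \right)} = \frac{2}{-1 + w}$ ($g{\left(w \right)} = \frac{0 + 2}{w - 1} = \frac{2}{-1 + w}$)
$I{\left(U,v \right)} = -2 - U$ ($I{\left(U,v \right)} = \frac{2}{-1 + 0} - U = \frac{2}{-1} - U = 2 \left(-1\right) - U = -2 - U$)
$- I{\left(84,1 \left(-13\right) \right)} = - (-2 - 84) = \left(-1\right) \left(-86\right) = 86$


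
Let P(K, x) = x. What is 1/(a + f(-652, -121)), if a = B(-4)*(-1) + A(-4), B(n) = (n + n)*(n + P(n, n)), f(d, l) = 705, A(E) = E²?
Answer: 1/657 ≈ 0.0015221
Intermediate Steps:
B(n) = 4*n² (B(n) = (n + n)*(n + n) = (2*n)*(2*n) = 4*n²)
a = -48 (a = (4*(-4)²)*(-1) + (-4)² = (4*16)*(-1) + 16 = 64*(-1) + 16 = -64 + 16 = -48)
1/(a + f(-652, -121)) = 1/(-48 + 705) = 1/657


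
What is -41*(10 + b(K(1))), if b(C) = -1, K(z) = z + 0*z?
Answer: -369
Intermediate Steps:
K(z) = z (K(z) = z + 0 = z)
-41*(10 + b(K(1))) = -41*(10 - 1) = -41*9 = -369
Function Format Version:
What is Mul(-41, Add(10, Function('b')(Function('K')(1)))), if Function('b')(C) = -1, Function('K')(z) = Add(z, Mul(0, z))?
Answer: -369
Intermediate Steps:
Function('K')(z) = z (Function('K')(z) = Add(z, 0) = z)
Mul(-41, Add(10, Function('b')(Function('K')(1)))) = Mul(-41, Add(10, -1)) = Mul(-41, 9) = -369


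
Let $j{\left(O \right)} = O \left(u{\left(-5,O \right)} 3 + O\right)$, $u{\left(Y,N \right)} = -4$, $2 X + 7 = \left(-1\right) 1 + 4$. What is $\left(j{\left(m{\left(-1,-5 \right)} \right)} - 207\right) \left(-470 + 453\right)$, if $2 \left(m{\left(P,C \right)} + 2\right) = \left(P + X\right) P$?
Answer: $\frac{13651}{4} \approx 3412.8$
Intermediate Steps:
$X = -2$ ($X = - \frac{7}{2} + \frac{\left(-1\right) 1 + 4}{2} = - \frac{7}{2} + \frac{-1 + 4}{2} = - \frac{7}{2} + \frac{1}{2} \cdot 3 = - \frac{7}{2} + \frac{3}{2} = -2$)
$m{\left(P,C \right)} = -2 + \frac{P \left(-2 + P\right)}{2}$ ($m{\left(P,C \right)} = -2 + \frac{\left(P - 2\right) P}{2} = -2 + \frac{\left(-2 + P\right) P}{2} = -2 + \frac{P \left(-2 + P\right)}{2}$)
$j{\left(O \right)} = O \left(-12 + O\right)$ ($j{\left(O \right)} = O \left(\left(-4\right) 3 + O\right) = O \left(-12 + O\right)$)
$\left(j{\left(m{\left(-1,-5 \right)} \right)} - 207\right) \left(-470 + 453\right) = \left(\left(-2 + \frac{\left(-1\right)^{2}}{2} - -1\right) \left(-12 - \left(1 - \frac{1}{2}\right)\right) - 207\right) \left(-470 + 453\right) = \left(\left(-2 + \frac{1}{2} \cdot 1 + 1\right) \left(-12 + \left(-2 + \frac{1}{2} \cdot 1 + 1\right)\right) - 207\right) \left(-17\right) = \left(\left(-2 + \frac{1}{2} + 1\right) \left(-12 + \left(-2 + \frac{1}{2} + 1\right)\right) - 207\right) \left(-17\right) = \left(- \frac{-12 - \frac{1}{2}}{2} - 207\right) \left(-17\right) = \left(\left(- \frac{1}{2}\right) \left(- \frac{25}{2}\right) - 207\right) \left(-17\right) = \left(\frac{25}{4} - 207\right) \left(-17\right) = \left(- \frac{803}{4}\right) \left(-17\right) = \frac{13651}{4}$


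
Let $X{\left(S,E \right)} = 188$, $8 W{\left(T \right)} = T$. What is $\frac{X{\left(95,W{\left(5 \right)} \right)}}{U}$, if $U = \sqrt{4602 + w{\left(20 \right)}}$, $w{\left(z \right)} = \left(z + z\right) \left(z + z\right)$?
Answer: $\frac{94 \sqrt{6202}}{3101} \approx 2.3872$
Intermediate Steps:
$W{\left(T \right)} = \frac{T}{8}$
$w{\left(z \right)} = 4 z^{2}$ ($w{\left(z \right)} = 2 z 2 z = 4 z^{2}$)
$U = \sqrt{6202}$ ($U = \sqrt{4602 + 4 \cdot 20^{2}} = \sqrt{4602 + 4 \cdot 400} = \sqrt{4602 + 1600} = \sqrt{6202} \approx 78.753$)
$\frac{X{\left(95,W{\left(5 \right)} \right)}}{U} = \frac{188}{\sqrt{6202}} = 188 \frac{\sqrt{6202}}{6202} = \frac{94 \sqrt{6202}}{3101}$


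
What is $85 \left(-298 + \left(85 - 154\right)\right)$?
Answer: $-31195$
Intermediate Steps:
$85 \left(-298 + \left(85 - 154\right)\right) = 85 \left(-298 - 69\right) = 85 \left(-367\right) = -31195$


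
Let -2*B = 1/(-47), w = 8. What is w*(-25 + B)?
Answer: -9396/47 ≈ -199.91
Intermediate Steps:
B = 1/94 (B = -½/(-47) = -½*(-1/47) = 1/94 ≈ 0.010638)
w*(-25 + B) = 8*(-25 + 1/94) = 8*(-2349/94) = -9396/47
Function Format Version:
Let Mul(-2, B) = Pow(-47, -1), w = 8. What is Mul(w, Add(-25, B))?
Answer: Rational(-9396, 47) ≈ -199.91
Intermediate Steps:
B = Rational(1, 94) (B = Mul(Rational(-1, 2), Pow(-47, -1)) = Mul(Rational(-1, 2), Rational(-1, 47)) = Rational(1, 94) ≈ 0.010638)
Mul(w, Add(-25, B)) = Mul(8, Add(-25, Rational(1, 94))) = Mul(8, Rational(-2349, 94)) = Rational(-9396, 47)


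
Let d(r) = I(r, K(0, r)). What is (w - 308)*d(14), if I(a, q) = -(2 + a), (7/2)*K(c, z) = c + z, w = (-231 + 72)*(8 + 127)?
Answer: 348368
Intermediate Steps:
w = -21465 (w = -159*135 = -21465)
K(c, z) = 2*c/7 + 2*z/7 (K(c, z) = 2*(c + z)/7 = 2*c/7 + 2*z/7)
I(a, q) = -2 - a
d(r) = -2 - r
(w - 308)*d(14) = (-21465 - 308)*(-2 - 1*14) = -21773*(-2 - 14) = -21773*(-16) = 348368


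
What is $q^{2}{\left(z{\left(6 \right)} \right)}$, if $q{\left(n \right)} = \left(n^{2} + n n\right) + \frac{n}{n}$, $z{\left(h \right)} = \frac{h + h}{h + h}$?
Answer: $9$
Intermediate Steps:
$z{\left(h \right)} = 1$ ($z{\left(h \right)} = \frac{2 h}{2 h} = 2 h \frac{1}{2 h} = 1$)
$q{\left(n \right)} = 1 + 2 n^{2}$ ($q{\left(n \right)} = \left(n^{2} + n^{2}\right) + 1 = 2 n^{2} + 1 = 1 + 2 n^{2}$)
$q^{2}{\left(z{\left(6 \right)} \right)} = \left(1 + 2 \cdot 1^{2}\right)^{2} = \left(1 + 2 \cdot 1\right)^{2} = \left(1 + 2\right)^{2} = 3^{2} = 9$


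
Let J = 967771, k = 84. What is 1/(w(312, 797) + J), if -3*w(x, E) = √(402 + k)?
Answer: 967771/936580708387 + 3*√6/936580708387 ≈ 1.0333e-6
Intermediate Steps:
w(x, E) = -3*√6 (w(x, E) = -√(402 + 84)/3 = -3*√6)
1/(w(312, 797) + J) = 1/(-3*√6 + 967771) = 1/(967771 - 3*√6)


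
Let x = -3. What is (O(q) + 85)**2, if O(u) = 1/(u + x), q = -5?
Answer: 461041/64 ≈ 7203.8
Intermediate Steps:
O(u) = 1/(-3 + u) (O(u) = 1/(u - 3) = 1/(-3 + u))
(O(q) + 85)**2 = (1/(-3 - 5) + 85)**2 = (1/(-8) + 85)**2 = (-1/8 + 85)**2 = (679/8)**2 = 461041/64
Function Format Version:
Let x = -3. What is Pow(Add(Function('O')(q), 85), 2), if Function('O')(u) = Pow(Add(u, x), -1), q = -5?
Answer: Rational(461041, 64) ≈ 7203.8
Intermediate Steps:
Function('O')(u) = Pow(Add(-3, u), -1) (Function('O')(u) = Pow(Add(u, -3), -1) = Pow(Add(-3, u), -1))
Pow(Add(Function('O')(q), 85), 2) = Pow(Add(Pow(Add(-3, -5), -1), 85), 2) = Pow(Add(Pow(-8, -1), 85), 2) = Pow(Add(Rational(-1, 8), 85), 2) = Pow(Rational(679, 8), 2) = Rational(461041, 64)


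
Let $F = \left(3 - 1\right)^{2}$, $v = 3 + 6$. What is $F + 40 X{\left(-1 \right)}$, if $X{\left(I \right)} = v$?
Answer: $364$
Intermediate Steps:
$v = 9$
$X{\left(I \right)} = 9$
$F = 4$ ($F = 2^{2} = 4$)
$F + 40 X{\left(-1 \right)} = 4 + 40 \cdot 9 = 4 + 360 = 364$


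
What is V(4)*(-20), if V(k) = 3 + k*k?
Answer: -380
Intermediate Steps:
V(k) = 3 + k²
V(4)*(-20) = (3 + 4²)*(-20) = (3 + 16)*(-20) = 19*(-20) = -380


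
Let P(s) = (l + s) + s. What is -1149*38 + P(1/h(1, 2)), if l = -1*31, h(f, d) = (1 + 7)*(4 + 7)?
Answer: -1922491/44 ≈ -43693.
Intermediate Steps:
h(f, d) = 88 (h(f, d) = 8*11 = 88)
l = -31
P(s) = -31 + 2*s (P(s) = (-31 + s) + s = -31 + 2*s)
-1149*38 + P(1/h(1, 2)) = -1149*38 + (-31 + 2/88) = -43662 + (-31 + 2*(1/88)) = -43662 + (-31 + 1/44) = -43662 - 1363/44 = -1922491/44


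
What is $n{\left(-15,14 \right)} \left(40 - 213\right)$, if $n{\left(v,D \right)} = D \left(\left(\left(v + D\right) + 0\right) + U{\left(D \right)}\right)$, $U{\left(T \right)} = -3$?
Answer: $9688$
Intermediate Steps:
$n{\left(v,D \right)} = D \left(-3 + D + v\right)$ ($n{\left(v,D \right)} = D \left(\left(\left(v + D\right) + 0\right) - 3\right) = D \left(\left(\left(D + v\right) + 0\right) - 3\right) = D \left(\left(D + v\right) - 3\right) = D \left(-3 + D + v\right)$)
$n{\left(-15,14 \right)} \left(40 - 213\right) = 14 \left(-3 + 14 - 15\right) \left(40 - 213\right) = 14 \left(-4\right) \left(-173\right) = \left(-56\right) \left(-173\right) = 9688$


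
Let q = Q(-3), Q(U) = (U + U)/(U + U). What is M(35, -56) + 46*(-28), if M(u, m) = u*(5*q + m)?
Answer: -3073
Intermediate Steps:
Q(U) = 1 (Q(U) = (2*U)/((2*U)) = (2*U)*(1/(2*U)) = 1)
q = 1
M(u, m) = u*(5 + m) (M(u, m) = u*(5*1 + m) = u*(5 + m))
M(35, -56) + 46*(-28) = 35*(5 - 56) + 46*(-28) = 35*(-51) - 1288 = -1785 - 1288 = -3073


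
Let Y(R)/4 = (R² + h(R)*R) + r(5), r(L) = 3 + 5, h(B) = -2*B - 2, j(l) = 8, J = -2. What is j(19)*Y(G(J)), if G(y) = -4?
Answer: 0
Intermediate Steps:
h(B) = -2 - 2*B
r(L) = 8
Y(R) = 32 + 4*R² + 4*R*(-2 - 2*R) (Y(R) = 4*((R² + (-2 - 2*R)*R) + 8) = 4*((R² + R*(-2 - 2*R)) + 8) = 4*(8 + R² + R*(-2 - 2*R)) = 32 + 4*R² + 4*R*(-2 - 2*R))
j(19)*Y(G(J)) = 8*(32 - 8*(-4) - 4*(-4)²) = 8*(32 + 32 - 4*16) = 8*(32 + 32 - 64) = 8*0 = 0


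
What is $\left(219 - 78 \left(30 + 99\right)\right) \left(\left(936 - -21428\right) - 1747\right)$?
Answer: $-202933131$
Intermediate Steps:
$\left(219 - 78 \left(30 + 99\right)\right) \left(\left(936 - -21428\right) - 1747\right) = \left(219 - 10062\right) \left(\left(936 + 21428\right) - 1747\right) = \left(219 - 10062\right) \left(22364 - 1747\right) = \left(-9843\right) 20617 = -202933131$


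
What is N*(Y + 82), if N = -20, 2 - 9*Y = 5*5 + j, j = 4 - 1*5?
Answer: -14320/9 ≈ -1591.1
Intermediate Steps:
j = -1 (j = 4 - 5 = -1)
Y = -22/9 (Y = 2/9 - (5*5 - 1)/9 = 2/9 - (25 - 1)/9 = 2/9 - ⅑*24 = 2/9 - 8/3 = -22/9 ≈ -2.4444)
N*(Y + 82) = -20*(-22/9 + 82) = -20*716/9 = -14320/9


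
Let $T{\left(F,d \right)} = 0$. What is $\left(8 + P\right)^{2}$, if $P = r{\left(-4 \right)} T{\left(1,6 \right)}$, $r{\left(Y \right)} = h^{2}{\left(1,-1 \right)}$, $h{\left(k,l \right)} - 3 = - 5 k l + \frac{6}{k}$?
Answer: $64$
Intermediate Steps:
$h{\left(k,l \right)} = 3 + \frac{6}{k} - 5 k l$ ($h{\left(k,l \right)} = 3 + \left(- 5 k l + \frac{6}{k}\right) = 3 - \left(- \frac{6}{k} + 5 k l\right) = 3 + \frac{6}{k} - 5 k l$)
$r{\left(Y \right)} = 196$ ($r{\left(Y \right)} = \left(3 + \frac{6}{1} - 5 \left(-1\right)\right)^{2} = \left(3 + 6 \cdot 1 + 5\right)^{2} = \left(3 + 6 + 5\right)^{2} = 14^{2} = 196$)
$P = 0$ ($P = 196 \cdot 0 = 0$)
$\left(8 + P\right)^{2} = \left(8 + 0\right)^{2} = 8^{2} = 64$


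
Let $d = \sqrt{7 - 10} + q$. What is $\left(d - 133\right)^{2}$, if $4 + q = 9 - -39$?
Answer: $\left(89 - i \sqrt{3}\right)^{2} \approx 7918.0 - 308.31 i$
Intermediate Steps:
$q = 44$ ($q = -4 + \left(9 - -39\right) = -4 + \left(9 + 39\right) = -4 + 48 = 44$)
$d = 44 + i \sqrt{3}$ ($d = \sqrt{7 - 10} + 44 = \sqrt{-3} + 44 = i \sqrt{3} + 44 = 44 + i \sqrt{3} \approx 44.0 + 1.732 i$)
$\left(d - 133\right)^{2} = \left(\left(44 + i \sqrt{3}\right) - 133\right)^{2} = \left(-89 + i \sqrt{3}\right)^{2}$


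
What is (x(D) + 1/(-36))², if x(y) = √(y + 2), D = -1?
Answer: 1225/1296 ≈ 0.94522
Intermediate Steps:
x(y) = √(2 + y)
(x(D) + 1/(-36))² = (√(2 - 1) + 1/(-36))² = (√1 - 1/36)² = (1 - 1/36)² = (35/36)² = 1225/1296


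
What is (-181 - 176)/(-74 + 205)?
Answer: -357/131 ≈ -2.7252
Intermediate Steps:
(-181 - 176)/(-74 + 205) = -357/131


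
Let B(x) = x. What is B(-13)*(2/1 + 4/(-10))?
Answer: -104/5 ≈ -20.800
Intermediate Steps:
B(-13)*(2/1 + 4/(-10)) = -13*(2/1 + 4/(-10)) = -13*(2*1 + 4*(-⅒)) = -13*(2 - ⅖) = -13*8/5 = -104/5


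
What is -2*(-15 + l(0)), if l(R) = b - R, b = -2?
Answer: 34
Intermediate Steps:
l(R) = -2 - R
-2*(-15 + l(0)) = -2*(-15 + (-2 - 1*0)) = -2*(-15 + (-2 + 0)) = -2*(-15 - 2) = -2*(-17) = 34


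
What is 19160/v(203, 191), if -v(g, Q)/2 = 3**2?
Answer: -9580/9 ≈ -1064.4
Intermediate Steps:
v(g, Q) = -18 (v(g, Q) = -2*3**2 = -2*9 = -18)
19160/v(203, 191) = 19160/(-18) = 19160*(-1/18) = -9580/9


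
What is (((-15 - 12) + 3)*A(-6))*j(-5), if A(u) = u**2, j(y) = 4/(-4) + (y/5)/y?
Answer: 3456/5 ≈ 691.20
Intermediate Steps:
j(y) = -4/5 (j(y) = 4*(-1/4) + (y*(1/5))/y = -1 + (y/5)/y = -1 + 1/5 = -4/5)
(((-15 - 12) + 3)*A(-6))*j(-5) = (((-15 - 12) + 3)*(-6)**2)*(-4/5) = ((-27 + 3)*36)*(-4/5) = -24*36*(-4/5) = -864*(-4/5) = 3456/5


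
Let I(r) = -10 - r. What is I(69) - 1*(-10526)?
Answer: 10447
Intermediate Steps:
I(69) - 1*(-10526) = (-10 - 1*69) - 1*(-10526) = (-10 - 69) + 10526 = -79 + 10526 = 10447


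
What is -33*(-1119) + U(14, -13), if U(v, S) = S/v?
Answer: 516965/14 ≈ 36926.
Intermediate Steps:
-33*(-1119) + U(14, -13) = -33*(-1119) - 13/14 = 36927 - 13*1/14 = 36927 - 13/14 = 516965/14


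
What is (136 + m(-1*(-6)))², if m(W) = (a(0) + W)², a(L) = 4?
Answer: 55696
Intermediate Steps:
m(W) = (4 + W)²
(136 + m(-1*(-6)))² = (136 + (4 - 1*(-6))²)² = (136 + (4 + 6)²)² = (136 + 10²)² = (136 + 100)² = 236² = 55696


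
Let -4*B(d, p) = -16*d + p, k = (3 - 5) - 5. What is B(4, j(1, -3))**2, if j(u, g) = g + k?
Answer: 1369/4 ≈ 342.25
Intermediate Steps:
k = -7 (k = -2 - 5 = -7)
j(u, g) = -7 + g (j(u, g) = g - 7 = -7 + g)
B(d, p) = 4*d - p/4 (B(d, p) = -(-16*d + p)/4 = -(p - 16*d)/4 = 4*d - p/4)
B(4, j(1, -3))**2 = (4*4 - (-7 - 3)/4)**2 = (16 - 1/4*(-10))**2 = (16 + 5/2)**2 = (37/2)**2 = 1369/4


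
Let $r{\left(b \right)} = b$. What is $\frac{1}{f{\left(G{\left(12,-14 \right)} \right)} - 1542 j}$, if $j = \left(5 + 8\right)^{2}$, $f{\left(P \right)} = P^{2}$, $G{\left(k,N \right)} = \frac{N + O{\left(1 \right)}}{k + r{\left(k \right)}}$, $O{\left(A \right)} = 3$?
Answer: $- \frac{576}{150104327} \approx -3.8373 \cdot 10^{-6}$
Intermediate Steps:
$G{\left(k,N \right)} = \frac{3 + N}{2 k}$ ($G{\left(k,N \right)} = \frac{N + 3}{k + k} = \frac{3 + N}{2 k}$)
$j = 169$ ($j = 13^{2} = 169$)
$\frac{1}{f{\left(G{\left(12,-14 \right)} \right)} - 1542 j} = \frac{1}{\left(\frac{3 - 14}{2 \cdot 12}\right)^{2} - 260598} = \frac{1}{\left(\frac{1}{2} \cdot \frac{1}{12} \left(-11\right)\right)^{2} - 260598} = \frac{1}{\left(- \frac{11}{24}\right)^{2} - 260598} = \frac{1}{\frac{121}{576} - 260598} = \frac{1}{- \frac{150104327}{576}} = - \frac{576}{150104327}$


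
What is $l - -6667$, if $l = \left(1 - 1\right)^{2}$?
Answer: $6667$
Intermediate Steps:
$l = 0$ ($l = 0^{2} = 0$)
$l - -6667 = 0 - -6667 = 0 + 6667 = 6667$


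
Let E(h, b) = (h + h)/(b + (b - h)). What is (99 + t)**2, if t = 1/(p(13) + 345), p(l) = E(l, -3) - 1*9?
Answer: 396221150521/40424164 ≈ 9801.6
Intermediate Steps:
E(h, b) = 2*h/(-h + 2*b) (E(h, b) = (2*h)/(-h + 2*b) = 2*h/(-h + 2*b))
p(l) = -9 + 2*l/(-6 - l) (p(l) = 2*l/(-l + 2*(-3)) - 1*9 = 2*l/(-l - 6) - 9 = 2*l/(-6 - l) - 9 = -9 + 2*l/(-6 - l))
t = 19/6358 (t = 1/((-54 - 11*13)/(6 + 13) + 345) = 1/((-54 - 143)/19 + 345) = 1/((1/19)*(-197) + 345) = 1/(-197/19 + 345) = 1/(6358/19) = 19/6358 ≈ 0.0029884)
(99 + t)**2 = (99 + 19/6358)**2 = (629461/6358)**2 = 396221150521/40424164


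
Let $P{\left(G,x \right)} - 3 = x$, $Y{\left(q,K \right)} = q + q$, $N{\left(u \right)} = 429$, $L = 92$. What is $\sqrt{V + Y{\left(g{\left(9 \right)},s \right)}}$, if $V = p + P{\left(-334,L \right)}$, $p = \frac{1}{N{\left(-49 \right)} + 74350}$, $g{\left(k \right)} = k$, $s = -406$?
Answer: $\frac{6 \sqrt{17552351217}}{74779} \approx 10.63$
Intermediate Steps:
$Y{\left(q,K \right)} = 2 q$
$P{\left(G,x \right)} = 3 + x$
$p = \frac{1}{74779}$ ($p = \frac{1}{429 + 74350} = \frac{1}{74779} \approx 1.3373 \cdot 10^{-5}$)
$V = \frac{7104006}{74779}$ ($V = \frac{1}{74779} + \left(3 + 92\right) = \frac{1}{74779} + 95 = \frac{7104006}{74779} \approx 95.0$)
$\sqrt{V + Y{\left(g{\left(9 \right)},s \right)}} = \sqrt{\frac{7104006}{74779} + 2 \cdot 9} = \sqrt{\frac{7104006}{74779} + 18} = \sqrt{\frac{8450028}{74779}} = \frac{6 \sqrt{17552351217}}{74779}$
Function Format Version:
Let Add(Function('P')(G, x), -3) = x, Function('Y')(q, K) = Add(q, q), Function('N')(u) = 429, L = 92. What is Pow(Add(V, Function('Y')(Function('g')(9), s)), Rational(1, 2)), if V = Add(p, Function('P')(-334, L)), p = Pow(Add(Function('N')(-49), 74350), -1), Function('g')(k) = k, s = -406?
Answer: Mul(Rational(6, 74779), Pow(17552351217, Rational(1, 2))) ≈ 10.630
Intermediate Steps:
Function('Y')(q, K) = Mul(2, q)
Function('P')(G, x) = Add(3, x)
p = Rational(1, 74779) (p = Pow(Add(429, 74350), -1) = Pow(74779, -1) = Rational(1, 74779) ≈ 1.3373e-5)
V = Rational(7104006, 74779) (V = Add(Rational(1, 74779), Add(3, 92)) = Add(Rational(1, 74779), 95) = Rational(7104006, 74779) ≈ 95.000)
Pow(Add(V, Function('Y')(Function('g')(9), s)), Rational(1, 2)) = Pow(Add(Rational(7104006, 74779), Mul(2, 9)), Rational(1, 2)) = Pow(Add(Rational(7104006, 74779), 18), Rational(1, 2)) = Pow(Rational(8450028, 74779), Rational(1, 2)) = Mul(Rational(6, 74779), Pow(17552351217, Rational(1, 2)))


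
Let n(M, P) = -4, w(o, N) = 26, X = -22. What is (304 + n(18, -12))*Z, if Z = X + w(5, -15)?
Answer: 1200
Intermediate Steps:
Z = 4 (Z = -22 + 26 = 4)
(304 + n(18, -12))*Z = (304 - 4)*4 = 300*4 = 1200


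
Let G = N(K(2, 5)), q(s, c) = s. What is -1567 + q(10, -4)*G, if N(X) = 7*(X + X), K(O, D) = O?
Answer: -1287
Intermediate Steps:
N(X) = 14*X (N(X) = 7*(2*X) = 14*X)
G = 28 (G = 14*2 = 28)
-1567 + q(10, -4)*G = -1567 + 10*28 = -1567 + 280 = -1287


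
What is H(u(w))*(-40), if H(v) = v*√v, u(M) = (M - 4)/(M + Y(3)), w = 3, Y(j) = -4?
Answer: -40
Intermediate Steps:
u(M) = 1 (u(M) = (M - 4)/(M - 4) = (-4 + M)/(-4 + M) = 1)
H(v) = v^(3/2)
H(u(w))*(-40) = 1^(3/2)*(-40) = 1*(-40) = -40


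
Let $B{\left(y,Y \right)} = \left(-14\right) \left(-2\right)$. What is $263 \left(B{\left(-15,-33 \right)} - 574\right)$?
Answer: $-143598$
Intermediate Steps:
$B{\left(y,Y \right)} = 28$
$263 \left(B{\left(-15,-33 \right)} - 574\right) = 263 \left(28 - 574\right) = 263 \left(-546\right) = -143598$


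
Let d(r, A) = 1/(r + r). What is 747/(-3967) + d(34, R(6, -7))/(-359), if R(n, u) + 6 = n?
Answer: -18239731/96842404 ≈ -0.18834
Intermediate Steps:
R(n, u) = -6 + n
d(r, A) = 1/(2*r)
747/(-3967) + d(34, R(6, -7))/(-359) = 747/(-3967) + ((1/2)/34)/(-359) = 747*(-1/3967) + ((1/2)*(1/34))*(-1/359) = -747/3967 + (1/68)*(-1/359) = -747/3967 - 1/24412 = -18239731/96842404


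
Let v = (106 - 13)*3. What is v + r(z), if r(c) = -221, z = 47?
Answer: 58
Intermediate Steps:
v = 279 (v = 93*3 = 279)
v + r(z) = 279 - 221 = 58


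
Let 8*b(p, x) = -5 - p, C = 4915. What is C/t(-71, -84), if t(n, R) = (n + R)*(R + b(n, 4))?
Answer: 3932/9393 ≈ 0.41861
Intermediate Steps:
b(p, x) = -5/8 - p/8 (b(p, x) = (-5 - p)/8 = -5/8 - p/8)
t(n, R) = (R + n)*(-5/8 + R - n/8) (t(n, R) = (n + R)*(R + (-5/8 - n/8)) = (R + n)*(-5/8 + R - n/8))
C/t(-71, -84) = 4915/((-84)² - 84*(-71) - ⅛*(-84)*(5 - 71) - ⅛*(-71)*(5 - 71)) = 4915/(7056 + 5964 - ⅛*(-84)*(-66) - ⅛*(-71)*(-66)) = 4915/(7056 + 5964 - 693 - 2343/4) = 4915/(46965/4) = 4915*(4/46965) = 3932/9393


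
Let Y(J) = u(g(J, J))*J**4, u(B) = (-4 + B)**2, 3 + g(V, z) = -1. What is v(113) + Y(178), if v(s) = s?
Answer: 64248054897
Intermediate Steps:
g(V, z) = -4 (g(V, z) = -3 - 1 = -4)
Y(J) = 64*J**4 (Y(J) = (-4 - 4)**2*J**4 = (-8)**2*J**4 = 64*J**4)
v(113) + Y(178) = 113 + 64*178**4 = 113 + 64*1003875856 = 113 + 64248054784 = 64248054897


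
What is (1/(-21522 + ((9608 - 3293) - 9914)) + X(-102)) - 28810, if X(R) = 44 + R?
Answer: -725193029/25121 ≈ -28868.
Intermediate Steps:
(1/(-21522 + ((9608 - 3293) - 9914)) + X(-102)) - 28810 = (1/(-21522 + ((9608 - 3293) - 9914)) + (44 - 102)) - 28810 = (1/(-21522 + (6315 - 9914)) - 58) - 28810 = (1/(-21522 - 3599) - 58) - 28810 = (1/(-25121) - 58) - 28810 = (-1/25121 - 58) - 28810 = -1457019/25121 - 28810 = -725193029/25121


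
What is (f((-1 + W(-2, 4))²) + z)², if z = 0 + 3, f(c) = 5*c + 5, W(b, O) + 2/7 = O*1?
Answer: 4826809/2401 ≈ 2010.3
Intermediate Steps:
W(b, O) = -2/7 + O (W(b, O) = -2/7 + O*1 = -2/7 + O)
f(c) = 5 + 5*c
z = 3
(f((-1 + W(-2, 4))²) + z)² = ((5 + 5*(-1 + (-2/7 + 4))²) + 3)² = ((5 + 5*(-1 + 26/7)²) + 3)² = ((5 + 5*(19/7)²) + 3)² = ((5 + 5*(361/49)) + 3)² = ((5 + 1805/49) + 3)² = (2050/49 + 3)² = (2197/49)² = 4826809/2401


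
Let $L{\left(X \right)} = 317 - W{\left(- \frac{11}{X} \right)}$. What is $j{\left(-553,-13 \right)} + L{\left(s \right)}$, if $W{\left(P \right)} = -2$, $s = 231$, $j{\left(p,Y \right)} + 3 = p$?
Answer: $-237$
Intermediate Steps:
$j{\left(p,Y \right)} = -3 + p$
$L{\left(X \right)} = 319$ ($L{\left(X \right)} = 317 - -2 = 317 + 2 = 319$)
$j{\left(-553,-13 \right)} + L{\left(s \right)} = \left(-3 - 553\right) + 319 = -556 + 319 = -237$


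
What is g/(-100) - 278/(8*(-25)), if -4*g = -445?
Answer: 111/400 ≈ 0.27750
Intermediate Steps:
g = 445/4 (g = -¼*(-445) = 445/4 ≈ 111.25)
g/(-100) - 278/(8*(-25)) = (445/4)/(-100) - 278/(8*(-25)) = (445/4)*(-1/100) - 278/(-200) = -89/80 - 278*(-1/200) = -89/80 + 139/100 = 111/400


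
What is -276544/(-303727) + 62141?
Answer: 18874176051/303727 ≈ 62142.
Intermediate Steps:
-276544/(-303727) + 62141 = -276544*(-1/303727) + 62141 = 276544/303727 + 62141 = 18874176051/303727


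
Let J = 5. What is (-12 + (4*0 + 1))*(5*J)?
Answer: -275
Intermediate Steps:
(-12 + (4*0 + 1))*(5*J) = (-12 + (4*0 + 1))*(5*5) = (-12 + (0 + 1))*25 = (-12 + 1)*25 = -11*25 = -275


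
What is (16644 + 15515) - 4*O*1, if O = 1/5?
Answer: 160791/5 ≈ 32158.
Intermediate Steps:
O = ⅕ ≈ 0.20000
(16644 + 15515) - 4*O*1 = (16644 + 15515) - 4*⅕*1 = 32159 - ⅘*1 = 32159 - ⅘ = 160791/5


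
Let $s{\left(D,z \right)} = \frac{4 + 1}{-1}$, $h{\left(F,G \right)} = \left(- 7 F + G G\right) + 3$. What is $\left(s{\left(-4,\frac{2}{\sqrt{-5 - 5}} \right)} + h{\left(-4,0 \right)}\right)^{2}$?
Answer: $676$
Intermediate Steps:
$h{\left(F,G \right)} = 3 + G^{2} - 7 F$ ($h{\left(F,G \right)} = \left(- 7 F + G^{2}\right) + 3 = \left(G^{2} - 7 F\right) + 3 = 3 + G^{2} - 7 F$)
$s{\left(D,z \right)} = -5$ ($s{\left(D,z \right)} = 5 \left(-1\right) = -5$)
$\left(s{\left(-4,\frac{2}{\sqrt{-5 - 5}} \right)} + h{\left(-4,0 \right)}\right)^{2} = \left(-5 + \left(3 + 0^{2} - -28\right)\right)^{2} = \left(-5 + \left(3 + 0 + 28\right)\right)^{2} = \left(-5 + 31\right)^{2} = 26^{2} = 676$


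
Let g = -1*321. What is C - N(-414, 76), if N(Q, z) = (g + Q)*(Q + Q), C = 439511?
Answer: -169069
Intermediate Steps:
g = -321
N(Q, z) = 2*Q*(-321 + Q) (N(Q, z) = (-321 + Q)*(Q + Q) = (-321 + Q)*(2*Q) = 2*Q*(-321 + Q))
C - N(-414, 76) = 439511 - 2*(-414)*(-321 - 414) = 439511 - 2*(-414)*(-735) = 439511 - 1*608580 = 439511 - 608580 = -169069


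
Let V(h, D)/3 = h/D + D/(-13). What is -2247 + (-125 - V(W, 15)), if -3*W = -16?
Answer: -462073/195 ≈ -2369.6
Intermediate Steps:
W = 16/3 (W = -⅓*(-16) = 16/3 ≈ 5.3333)
V(h, D) = -3*D/13 + 3*h/D (V(h, D) = 3*(h/D + D/(-13)) = 3*(h/D + D*(-1/13)) = 3*(h/D - D/13) = 3*(-D/13 + h/D) = -3*D/13 + 3*h/D)
-2247 + (-125 - V(W, 15)) = -2247 + (-125 - (-3/13*15 + 3*(16/3)/15)) = -2247 + (-125 - (-45/13 + 3*(16/3)*(1/15))) = -2247 + (-125 - (-45/13 + 16/15)) = -2247 + (-125 - 1*(-467/195)) = -2247 + (-125 + 467/195) = -2247 - 23908/195 = -462073/195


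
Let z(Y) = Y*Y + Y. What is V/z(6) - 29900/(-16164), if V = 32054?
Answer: 21640694/28287 ≈ 765.04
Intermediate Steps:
z(Y) = Y + Y**2 (z(Y) = Y**2 + Y = Y + Y**2)
V/z(6) - 29900/(-16164) = 32054/((6*(1 + 6))) - 29900/(-16164) = 32054/((6*7)) - 29900*(-1/16164) = 32054/42 + 7475/4041 = 32054*(1/42) + 7475/4041 = 16027/21 + 7475/4041 = 21640694/28287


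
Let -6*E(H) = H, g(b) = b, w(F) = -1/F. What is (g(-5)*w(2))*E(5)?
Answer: -25/12 ≈ -2.0833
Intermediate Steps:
E(H) = -H/6
(g(-5)*w(2))*E(5) = (-(-5)/2)*(-⅙*5) = -(-5)/2*(-⅚) = -5*(-½)*(-⅚) = (5/2)*(-⅚) = -25/12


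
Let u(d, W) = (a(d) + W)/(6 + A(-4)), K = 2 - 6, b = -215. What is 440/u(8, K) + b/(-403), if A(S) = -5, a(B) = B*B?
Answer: 9511/1209 ≈ 7.8668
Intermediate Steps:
a(B) = B²
K = -4
u(d, W) = W + d² (u(d, W) = (d² + W)/(6 - 5) = (W + d²)/1 = (W + d²)*1 = W + d²)
440/u(8, K) + b/(-403) = 440/(-4 + 8²) - 215/(-403) = 440/(-4 + 64) - 215*(-1/403) = 440/60 + 215/403 = 440*(1/60) + 215/403 = 22/3 + 215/403 = 9511/1209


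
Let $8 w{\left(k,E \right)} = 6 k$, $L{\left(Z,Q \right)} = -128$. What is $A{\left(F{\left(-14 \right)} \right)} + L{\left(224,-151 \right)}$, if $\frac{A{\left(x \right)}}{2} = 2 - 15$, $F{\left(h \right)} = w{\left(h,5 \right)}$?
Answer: $-154$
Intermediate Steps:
$w{\left(k,E \right)} = \frac{3 k}{4}$ ($w{\left(k,E \right)} = \frac{6 k}{8} = \frac{3 k}{4}$)
$F{\left(h \right)} = \frac{3 h}{4}$
$A{\left(x \right)} = -26$ ($A{\left(x \right)} = 2 \left(2 - 15\right) = 2 \left(-13\right) = -26$)
$A{\left(F{\left(-14 \right)} \right)} + L{\left(224,-151 \right)} = -26 - 128 = -154$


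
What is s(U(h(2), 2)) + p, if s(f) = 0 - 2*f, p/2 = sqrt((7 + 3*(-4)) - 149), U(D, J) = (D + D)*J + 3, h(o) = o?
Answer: -22 + 2*I*sqrt(154) ≈ -22.0 + 24.819*I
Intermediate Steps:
U(D, J) = 3 + 2*D*J (U(D, J) = (2*D)*J + 3 = 2*D*J + 3 = 3 + 2*D*J)
p = 2*I*sqrt(154) (p = 2*sqrt((7 + 3*(-4)) - 149) = 2*sqrt((7 - 12) - 149) = 2*sqrt(-5 - 149) = 2*sqrt(-154) = 2*(I*sqrt(154)) = 2*I*sqrt(154) ≈ 24.819*I)
s(f) = -2*f
s(U(h(2), 2)) + p = -2*(3 + 2*2*2) + 2*I*sqrt(154) = -2*(3 + 8) + 2*I*sqrt(154) = -2*11 + 2*I*sqrt(154) = -22 + 2*I*sqrt(154)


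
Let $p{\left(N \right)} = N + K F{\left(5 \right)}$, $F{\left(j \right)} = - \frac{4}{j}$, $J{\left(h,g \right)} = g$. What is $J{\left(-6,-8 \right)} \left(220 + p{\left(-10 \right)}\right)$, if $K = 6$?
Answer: $- \frac{8208}{5} \approx -1641.6$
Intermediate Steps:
$p{\left(N \right)} = - \frac{24}{5} + N$ ($p{\left(N \right)} = N + 6 \left(- \frac{4}{5}\right) = N - \frac{24}{5} = - \frac{24}{5} + N$)
$J{\left(-6,-8 \right)} \left(220 + p{\left(-10 \right)}\right) = - 8 \left(220 - \frac{74}{5}\right) = \left(-8\right) \frac{1026}{5} = - \frac{8208}{5}$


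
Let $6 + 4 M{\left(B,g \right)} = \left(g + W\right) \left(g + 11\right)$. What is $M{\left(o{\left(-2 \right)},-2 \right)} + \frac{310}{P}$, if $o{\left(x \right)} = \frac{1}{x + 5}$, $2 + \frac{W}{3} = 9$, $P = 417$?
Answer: $\frac{70045}{1668} \approx 41.993$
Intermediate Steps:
$W = 21$ ($W = -6 + 3 \cdot 9 = -6 + 27 = 21$)
$o{\left(x \right)} = \frac{1}{5 + x}$
$M{\left(B,g \right)} = - \frac{3}{2} + \frac{\left(11 + g\right) \left(21 + g\right)}{4}$ ($M{\left(B,g \right)} = - \frac{3}{2} + \frac{\left(g + 21\right) \left(g + 11\right)}{4} = - \frac{3}{2} + \frac{\left(21 + g\right) \left(11 + g\right)}{4} = - \frac{3}{2} + \frac{\left(11 + g\right) \left(21 + g\right)}{4}$)
$M{\left(o{\left(-2 \right)},-2 \right)} + \frac{310}{P} = \left(\frac{225}{4} + 8 \left(-2\right) + \frac{\left(-2\right)^{2}}{4}\right) + \frac{310}{417} = \left(\frac{225}{4} - 16 + \frac{1}{4} \cdot 4\right) + 310 \cdot \frac{1}{417} = \left(\frac{225}{4} - 16 + 1\right) + \frac{310}{417} = \frac{165}{4} + \frac{310}{417} = \frac{70045}{1668}$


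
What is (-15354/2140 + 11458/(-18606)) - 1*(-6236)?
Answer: 61996904399/9954210 ≈ 6228.2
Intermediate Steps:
(-15354/2140 + 11458/(-18606)) - 1*(-6236) = (-15354*1/2140 + 11458*(-1/18606)) + 6236 = (-7677/1070 - 5729/9303) + 6236 = -77549161/9954210 + 6236 = 61996904399/9954210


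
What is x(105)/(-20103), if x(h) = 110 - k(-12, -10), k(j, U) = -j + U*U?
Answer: 2/20103 ≈ 9.9488e-5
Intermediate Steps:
k(j, U) = U**2 - j (k(j, U) = -j + U**2 = U**2 - j)
x(h) = -2 (x(h) = 110 - ((-10)**2 - 1*(-12)) = 110 - (100 + 12) = 110 - 1*112 = 110 - 112 = -2)
x(105)/(-20103) = -2/(-20103) = -2*(-1/20103) = 2/20103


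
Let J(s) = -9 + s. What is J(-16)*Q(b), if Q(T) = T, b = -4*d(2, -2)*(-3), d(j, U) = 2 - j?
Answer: 0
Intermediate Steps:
b = 0 (b = -4*(2 - 1*2)*(-3) = -4*(2 - 2)*(-3) = -4*0*(-3) = 0*(-3) = 0)
J(-16)*Q(b) = (-9 - 16)*0 = -25*0 = 0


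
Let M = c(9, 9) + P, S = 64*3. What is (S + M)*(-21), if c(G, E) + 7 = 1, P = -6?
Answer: -3780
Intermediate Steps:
c(G, E) = -6 (c(G, E) = -7 + 1 = -6)
S = 192
M = -12 (M = -6 - 6 = -12)
(S + M)*(-21) = (192 - 12)*(-21) = 180*(-21) = -3780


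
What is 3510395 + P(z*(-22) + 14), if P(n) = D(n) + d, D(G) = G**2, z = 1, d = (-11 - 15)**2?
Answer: 3511135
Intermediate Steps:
d = 676 (d = (-26)**2 = 676)
P(n) = 676 + n**2 (P(n) = n**2 + 676 = 676 + n**2)
3510395 + P(z*(-22) + 14) = 3510395 + (676 + (1*(-22) + 14)**2) = 3510395 + (676 + (-22 + 14)**2) = 3510395 + (676 + (-8)**2) = 3510395 + (676 + 64) = 3510395 + 740 = 3511135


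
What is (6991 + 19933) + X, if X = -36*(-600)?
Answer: 48524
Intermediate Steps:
X = 21600
(6991 + 19933) + X = (6991 + 19933) + 21600 = 26924 + 21600 = 48524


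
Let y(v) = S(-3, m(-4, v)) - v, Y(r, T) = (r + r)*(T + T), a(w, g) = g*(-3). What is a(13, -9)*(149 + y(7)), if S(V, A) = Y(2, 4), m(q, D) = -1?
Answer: 4698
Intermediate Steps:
a(w, g) = -3*g
Y(r, T) = 4*T*r (Y(r, T) = (2*r)*(2*T) = 4*T*r)
S(V, A) = 32 (S(V, A) = 4*4*2 = 32)
y(v) = 32 - v
a(13, -9)*(149 + y(7)) = (-3*(-9))*(149 + (32 - 1*7)) = 27*(149 + (32 - 7)) = 27*(149 + 25) = 27*174 = 4698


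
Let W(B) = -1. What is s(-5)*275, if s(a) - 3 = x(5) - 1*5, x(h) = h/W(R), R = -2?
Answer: -1925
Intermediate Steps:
x(h) = -h (x(h) = h/(-1) = h*(-1) = -h)
s(a) = -7 (s(a) = 3 + (-1*5 - 1*5) = 3 + (-5 - 5) = 3 - 10 = -7)
s(-5)*275 = -7*275 = -1925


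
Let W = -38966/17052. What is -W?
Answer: 19483/8526 ≈ 2.2851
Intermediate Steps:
W = -19483/8526 (W = -38966*1/17052 = -19483/8526 ≈ -2.2851)
-W = -1*(-19483/8526) = 19483/8526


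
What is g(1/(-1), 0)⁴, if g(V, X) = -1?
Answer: 1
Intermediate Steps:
g(1/(-1), 0)⁴ = (-1)⁴ = 1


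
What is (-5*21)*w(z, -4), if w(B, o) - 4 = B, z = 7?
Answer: -1155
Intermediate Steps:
w(B, o) = 4 + B
(-5*21)*w(z, -4) = (-5*21)*(4 + 7) = -105*11 = -1155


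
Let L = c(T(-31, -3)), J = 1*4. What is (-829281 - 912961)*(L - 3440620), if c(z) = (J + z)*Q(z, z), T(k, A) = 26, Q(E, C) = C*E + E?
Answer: 5957701053520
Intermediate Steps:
Q(E, C) = E + C*E
J = 4
c(z) = z*(1 + z)*(4 + z) (c(z) = (4 + z)*(z*(1 + z)) = z*(1 + z)*(4 + z))
L = 21060 (L = 26*(1 + 26)*(4 + 26) = 26*27*30 = 21060)
(-829281 - 912961)*(L - 3440620) = (-829281 - 912961)*(21060 - 3440620) = -1742242*(-3419560) = 5957701053520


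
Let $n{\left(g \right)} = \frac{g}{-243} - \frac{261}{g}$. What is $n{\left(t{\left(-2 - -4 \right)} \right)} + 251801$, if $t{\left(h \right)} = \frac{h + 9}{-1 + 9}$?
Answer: $\frac{5380453391}{21384} \approx 2.5161 \cdot 10^{5}$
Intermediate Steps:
$t{\left(h \right)} = \frac{9}{8} + \frac{h}{8}$ ($t{\left(h \right)} = \frac{9 + h}{8} = \left(9 + h\right) \frac{1}{8} = \frac{9}{8} + \frac{h}{8}$)
$n{\left(g \right)} = - \frac{261}{g} - \frac{g}{243}$ ($n{\left(g \right)} = g \left(- \frac{1}{243}\right) - \frac{261}{g} = - \frac{g}{243} - \frac{261}{g} = - \frac{261}{g} - \frac{g}{243}$)
$n{\left(t{\left(-2 - -4 \right)} \right)} + 251801 = \left(- \frac{261}{\frac{9}{8} + \frac{-2 - -4}{8}} - \frac{\frac{9}{8} + \frac{-2 - -4}{8}}{243}\right) + 251801 = \left(- \frac{261}{\frac{9}{8} + \frac{-2 + 4}{8}} - \frac{\frac{9}{8} + \frac{-2 + 4}{8}}{243}\right) + 251801 = \left(- \frac{261}{\frac{9}{8} + \frac{1}{8} \cdot 2} - \frac{\frac{9}{8} + \frac{1}{8} \cdot 2}{243}\right) + 251801 = \left(- \frac{261}{\frac{9}{8} + \frac{1}{4}} - \frac{\frac{9}{8} + \frac{1}{4}}{243}\right) + 251801 = \left(- \frac{261}{\frac{11}{8}} - \frac{11}{1944}\right) + 251801 = \left(\left(-261\right) \frac{8}{11} - \frac{11}{1944}\right) + 251801 = \left(- \frac{2088}{11} - \frac{11}{1944}\right) + 251801 = - \frac{4059193}{21384} + 251801 = \frac{5380453391}{21384}$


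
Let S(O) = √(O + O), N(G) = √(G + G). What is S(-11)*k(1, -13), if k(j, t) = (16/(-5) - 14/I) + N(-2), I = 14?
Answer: I*√22*(-21 + 10*I)/5 ≈ -9.3808 - 19.7*I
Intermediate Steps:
N(G) = √2*√G (N(G) = √(2*G) = √2*√G)
S(O) = √2*√O (S(O) = √(2*O) = √2*√O)
k(j, t) = -21/5 + 2*I (k(j, t) = (16/(-5) - 14/14) + √2*√(-2) = (16*(-⅕) - 14*1/14) + √2*(I*√2) = (-16/5 - 1) + 2*I = -21/5 + 2*I)
S(-11)*k(1, -13) = (√2*√(-11))*(-21/5 + 2*I) = (√2*(I*√11))*(-21/5 + 2*I) = (I*√22)*(-21/5 + 2*I) = I*√22*(-21/5 + 2*I)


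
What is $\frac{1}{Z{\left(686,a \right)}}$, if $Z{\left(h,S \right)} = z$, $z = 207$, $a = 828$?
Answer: $\frac{1}{207} \approx 0.0048309$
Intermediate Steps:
$Z{\left(h,S \right)} = 207$
$\frac{1}{Z{\left(686,a \right)}} = \frac{1}{207}$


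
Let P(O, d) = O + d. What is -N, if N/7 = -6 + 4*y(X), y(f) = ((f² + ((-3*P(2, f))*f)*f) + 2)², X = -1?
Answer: 42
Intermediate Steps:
y(f) = (2 + f² + f²*(-6 - 3*f))² (y(f) = ((f² + ((-3*(2 + f))*f)*f) + 2)² = ((f² + ((-6 - 3*f)*f)*f) + 2)² = ((f² + (f*(-6 - 3*f))*f) + 2)² = ((f² + f²*(-6 - 3*f)) + 2)² = (2 + f² + f²*(-6 - 3*f))²)
N = -42 (N = 7*(-6 + 4*(2 - 5*(-1)² - 3*(-1)³)²) = 7*(-6 + 4*(2 - 5*1 - 3*(-1))²) = 7*(-6 + 4*(2 - 5 + 3)²) = 7*(-6 + 4*0²) = 7*(-6 + 4*0) = 7*(-6 + 0) = 7*(-6) = -42)
-N = -1*(-42) = 42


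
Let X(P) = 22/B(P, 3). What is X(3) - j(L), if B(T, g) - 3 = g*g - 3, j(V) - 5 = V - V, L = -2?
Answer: -23/9 ≈ -2.5556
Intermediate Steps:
j(V) = 5 (j(V) = 5 + (V - V) = 5 + 0 = 5)
B(T, g) = g² (B(T, g) = 3 + (g*g - 3) = 3 + (g² - 3) = 3 + (-3 + g²) = g²)
X(P) = 22/9 (X(P) = 22/(3²) = 22/9)
X(3) - j(L) = 22/9 - 1*5 = 22/9 - 5 = -23/9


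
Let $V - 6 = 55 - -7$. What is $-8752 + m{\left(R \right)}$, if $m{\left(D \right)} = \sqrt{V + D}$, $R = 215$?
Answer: $-8752 + \sqrt{283} \approx -8735.2$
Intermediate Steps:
$V = 68$ ($V = 6 + \left(55 - -7\right) = 6 + \left(55 + 7\right) = 6 + 62 = 68$)
$m{\left(D \right)} = \sqrt{68 + D}$
$-8752 + m{\left(R \right)} = -8752 + \sqrt{68 + 215} = -8752 + \sqrt{283}$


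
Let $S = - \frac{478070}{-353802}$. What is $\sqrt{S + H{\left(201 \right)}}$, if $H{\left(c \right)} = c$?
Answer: $\frac{2 \sqrt{1583093063634}}{176901} \approx 14.225$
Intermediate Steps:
$S = \frac{239035}{176901}$ ($S = \left(-478070\right) \left(- \frac{1}{353802}\right) = \frac{239035}{176901} \approx 1.3512$)
$\sqrt{S + H{\left(201 \right)}} = \sqrt{\frac{239035}{176901} + 201} = \sqrt{\frac{35796136}{176901}} = \frac{2 \sqrt{1583093063634}}{176901}$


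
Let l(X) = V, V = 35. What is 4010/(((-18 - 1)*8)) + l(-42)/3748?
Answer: -469505/17803 ≈ -26.372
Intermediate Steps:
l(X) = 35
4010/(((-18 - 1)*8)) + l(-42)/3748 = 4010/(((-18 - 1)*8)) + 35/3748 = 4010/((-19*8)) + 35*(1/3748) = 4010/(-152) + 35/3748 = 4010*(-1/152) + 35/3748 = -2005/76 + 35/3748 = -469505/17803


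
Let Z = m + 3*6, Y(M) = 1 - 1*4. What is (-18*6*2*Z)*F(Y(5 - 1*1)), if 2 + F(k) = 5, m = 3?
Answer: -13608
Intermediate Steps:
Y(M) = -3 (Y(M) = 1 - 4 = -3)
F(k) = 3 (F(k) = -2 + 5 = 3)
Z = 21 (Z = 3 + 3*6 = 3 + 18 = 21)
(-18*6*2*Z)*F(Y(5 - 1*1)) = -18*6*2*21*3 = -216*21*3 = -18*252*3 = -4536*3 = -13608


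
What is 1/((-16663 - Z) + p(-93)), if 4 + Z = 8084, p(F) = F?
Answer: -1/24836 ≈ -4.0264e-5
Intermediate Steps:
Z = 8080 (Z = -4 + 8084 = 8080)
1/((-16663 - Z) + p(-93)) = 1/((-16663 - 1*8080) - 93) = 1/((-16663 - 8080) - 93) = 1/(-24743 - 93) = 1/(-24836) = -1/24836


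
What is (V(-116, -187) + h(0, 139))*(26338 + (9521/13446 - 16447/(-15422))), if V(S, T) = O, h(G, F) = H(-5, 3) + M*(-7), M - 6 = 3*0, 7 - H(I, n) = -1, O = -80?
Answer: -51888302651360/17280351 ≈ -3.0027e+6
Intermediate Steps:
H(I, n) = 8 (H(I, n) = 7 - 1*(-1) = 7 + 1 = 8)
M = 6 (M = 6 + 3*0 = 6 + 0 = 6)
h(G, F) = -34 (h(G, F) = 8 + 6*(-7) = 8 - 42 = -34)
V(S, T) = -80
(V(-116, -187) + h(0, 139))*(26338 + (9521/13446 - 16447/(-15422))) = (-80 - 34)*(26338 + (9521/13446 - 16447/(-15422))) = -114*(26338 + (9521*(1/13446) - 16447*(-1/15422))) = -114*(26338 + (9521/13446 + 16447/15422)) = -114*(26338 + 91994806/51841053) = -114*1365481648720/51841053 = -51888302651360/17280351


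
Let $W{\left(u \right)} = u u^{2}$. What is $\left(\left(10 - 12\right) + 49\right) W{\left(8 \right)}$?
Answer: $24064$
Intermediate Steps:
$W{\left(u \right)} = u^{3}$
$\left(\left(10 - 12\right) + 49\right) W{\left(8 \right)} = \left(\left(10 - 12\right) + 49\right) 8^{3} = \left(\left(10 - 12\right) + 49\right) 512 = \left(-2 + 49\right) 512 = 47 \cdot 512 = 24064$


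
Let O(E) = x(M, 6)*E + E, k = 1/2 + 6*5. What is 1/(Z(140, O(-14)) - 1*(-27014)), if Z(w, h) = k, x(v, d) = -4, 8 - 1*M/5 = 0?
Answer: 2/54089 ≈ 3.6976e-5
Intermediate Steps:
M = 40 (M = 40 - 5*0 = 40 + 0 = 40)
k = 61/2 (k = 1*(1/2) + 30 = 1/2 + 30 = 61/2 ≈ 30.500)
O(E) = -3*E (O(E) = -4*E + E = -3*E)
Z(w, h) = 61/2
1/(Z(140, O(-14)) - 1*(-27014)) = 1/(61/2 - 1*(-27014)) = 1/(61/2 + 27014) = 1/(54089/2) = 2/54089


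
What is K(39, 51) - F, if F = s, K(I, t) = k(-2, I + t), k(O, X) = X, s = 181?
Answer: -91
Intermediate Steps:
K(I, t) = I + t
F = 181
K(39, 51) - F = (39 + 51) - 1*181 = 90 - 181 = -91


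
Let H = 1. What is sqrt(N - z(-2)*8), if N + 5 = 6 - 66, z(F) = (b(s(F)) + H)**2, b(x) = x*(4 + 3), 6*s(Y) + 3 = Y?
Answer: I*sqrt(2267)/3 ≈ 15.871*I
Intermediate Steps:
s(Y) = -1/2 + Y/6
b(x) = 7*x (b(x) = x*7 = 7*x)
z(F) = (-5/2 + 7*F/6)**2 (z(F) = (7*(-1/2 + F/6) + 1)**2 = ((-7/2 + 7*F/6) + 1)**2 = (-5/2 + 7*F/6)**2)
N = -65 (N = -5 + (6 - 66) = -5 - 60 = -65)
sqrt(N - z(-2)*8) = sqrt(-65 - (-15 + 7*(-2))**2/36*8) = sqrt(-65 - (-15 - 14)**2/36*8) = sqrt(-65 - (-29)**2/36*8) = sqrt(-65 - 841/36*8) = sqrt(-65 - 1682/9) = sqrt(-2267/9) = I*sqrt(2267)/3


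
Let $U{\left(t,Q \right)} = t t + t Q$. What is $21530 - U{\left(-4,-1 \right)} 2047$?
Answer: $-19410$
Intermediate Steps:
$U{\left(t,Q \right)} = t^{2} + Q t$
$21530 - U{\left(-4,-1 \right)} 2047 = 21530 - - 4 \left(-1 - 4\right) 2047 = 21530 - \left(-4\right) \left(-5\right) 2047 = 21530 - 20 \cdot 2047 = 21530 - 40940 = -19410$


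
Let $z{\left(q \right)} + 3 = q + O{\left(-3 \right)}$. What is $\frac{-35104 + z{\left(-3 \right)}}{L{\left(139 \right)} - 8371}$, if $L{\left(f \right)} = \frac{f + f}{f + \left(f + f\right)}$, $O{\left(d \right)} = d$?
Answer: $\frac{105339}{25111} \approx 4.1949$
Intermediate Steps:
$L{\left(f \right)} = \frac{2}{3}$ ($L{\left(f \right)} = \frac{2 f}{f + 2 f} = \frac{2 f}{3 f} = 2 f \frac{1}{3 f} = \frac{2}{3}$)
$z{\left(q \right)} = -6 + q$ ($z{\left(q \right)} = -3 + \left(q - 3\right) = -3 + \left(-3 + q\right) = -6 + q$)
$\frac{-35104 + z{\left(-3 \right)}}{L{\left(139 \right)} - 8371} = \frac{-35104 - 9}{\frac{2}{3} - 8371} = \frac{-35104 - 9}{- \frac{25111}{3}} = \left(-35113\right) \left(- \frac{3}{25111}\right) = \frac{105339}{25111}$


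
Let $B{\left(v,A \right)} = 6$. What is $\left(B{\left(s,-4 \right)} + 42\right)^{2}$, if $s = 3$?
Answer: $2304$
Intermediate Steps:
$\left(B{\left(s,-4 \right)} + 42\right)^{2} = \left(6 + 42\right)^{2} = 48^{2} = 2304$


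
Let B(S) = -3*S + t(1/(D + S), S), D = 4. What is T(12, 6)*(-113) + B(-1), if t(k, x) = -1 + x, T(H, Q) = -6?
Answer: 679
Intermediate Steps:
B(S) = -1 - 2*S (B(S) = -3*S + (-1 + S) = -1 - 2*S)
T(12, 6)*(-113) + B(-1) = -6*(-113) + (-1 - 2*(-1)) = 678 + (-1 + 2) = 678 + 1 = 679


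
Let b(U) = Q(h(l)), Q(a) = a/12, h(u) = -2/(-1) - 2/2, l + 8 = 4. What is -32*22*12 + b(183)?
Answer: -101375/12 ≈ -8447.9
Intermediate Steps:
l = -4 (l = -8 + 4 = -4)
h(u) = 1 (h(u) = -2*(-1) - 2*½ = 2 - 1 = 1)
Q(a) = a/12 (Q(a) = a*(1/12) = a/12)
b(U) = 1/12 (b(U) = (1/12)*1 = 1/12)
-32*22*12 + b(183) = -32*22*12 + 1/12 = -704*12 + 1/12 = -8448 + 1/12 = -101375/12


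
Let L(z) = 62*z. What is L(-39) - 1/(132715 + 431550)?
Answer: -1364392771/564265 ≈ -2418.0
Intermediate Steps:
L(-39) - 1/(132715 + 431550) = 62*(-39) - 1/(132715 + 431550) = -2418 - 1/564265 = -1364392771/564265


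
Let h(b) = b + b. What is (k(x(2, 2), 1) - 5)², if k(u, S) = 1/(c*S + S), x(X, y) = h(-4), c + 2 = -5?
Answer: 961/36 ≈ 26.694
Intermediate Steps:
c = -7 (c = -2 - 5 = -7)
h(b) = 2*b
x(X, y) = -8 (x(X, y) = 2*(-4) = -8)
k(u, S) = -1/(6*S) (k(u, S) = 1/(-7*S + S) = 1/(-6*S) = -1/(6*S))
(k(x(2, 2), 1) - 5)² = (-⅙/1 - 5)² = (-⅙*1 - 5)² = (-⅙ - 5)² = (-31/6)² = 961/36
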